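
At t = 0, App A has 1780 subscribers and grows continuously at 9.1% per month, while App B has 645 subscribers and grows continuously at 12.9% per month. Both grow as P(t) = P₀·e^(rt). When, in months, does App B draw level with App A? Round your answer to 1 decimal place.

t ≈ 26.7 months

1780·e^(0.091t) = 645·e^(0.129t)
1780/645 = e^((0.129 − 0.091)t) → ln(2.75969) = 0.038·t
t = 1.01512 / 0.038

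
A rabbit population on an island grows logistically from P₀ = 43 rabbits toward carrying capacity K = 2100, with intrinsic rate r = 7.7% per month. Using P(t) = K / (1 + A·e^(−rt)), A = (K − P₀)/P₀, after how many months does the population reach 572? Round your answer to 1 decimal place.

t ≈ 37.5 months

A = (2100 − 43)/43 = 47.83721
572 = 2100/(1 + 47.83721·e^(−0.077t)) → 1 + 47.83721·e^(−0.077t) = 3.67133
e^(−0.077t) = 0.055842 → t = ln(17.90765)/0.077 = 2.88523/0.077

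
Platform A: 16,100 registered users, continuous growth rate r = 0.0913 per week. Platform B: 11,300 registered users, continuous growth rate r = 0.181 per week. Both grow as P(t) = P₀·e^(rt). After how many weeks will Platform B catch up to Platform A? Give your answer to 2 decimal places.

t ≈ 3.95 weeks

16100·e^(0.0913t) = 11300·e^(0.181t)
16100/11300 = e^((0.181 − 0.0913)t) → ln(1.42478) = 0.0897·t
t = 0.35402 / 0.0897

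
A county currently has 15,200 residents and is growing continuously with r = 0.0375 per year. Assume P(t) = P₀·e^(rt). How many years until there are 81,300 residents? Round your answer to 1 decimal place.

81300 = 15200 · e^(0.0375·t)
t = ln(81300/15200) / 0.0375 = ln(5.34868) / 0.0375 = 1.67685 / 0.0375

t ≈ 44.7 years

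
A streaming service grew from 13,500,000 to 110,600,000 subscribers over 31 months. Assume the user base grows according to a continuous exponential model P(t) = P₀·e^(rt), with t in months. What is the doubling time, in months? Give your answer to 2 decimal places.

r = ln(110600000/13500000) / 31 = ln(8.19259) / 31 ≈ 0.067846 per month
doubling time = ln 2 / |r| = 0.69315 / 0.067846

doubling time ≈ 10.22 months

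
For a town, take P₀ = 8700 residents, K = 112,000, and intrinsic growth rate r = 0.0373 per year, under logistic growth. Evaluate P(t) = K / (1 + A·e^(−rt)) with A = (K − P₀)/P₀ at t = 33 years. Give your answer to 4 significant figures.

≈ 25,070 residents

A = (112000 − 8700)/8700 = 11.87356
P(33) = 112000 / (1 + 11.87356·e^(−0.0373·33)) = 112000 / (1 + 11.87356·0.29203)
= 112000 / 4.46743 ≈ 25070.33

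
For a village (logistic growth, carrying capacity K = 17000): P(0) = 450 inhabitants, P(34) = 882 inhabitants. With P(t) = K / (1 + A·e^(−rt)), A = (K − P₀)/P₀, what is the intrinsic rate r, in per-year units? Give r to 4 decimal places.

r ≈ 0.0206 per year

A = (17000 − 450)/450 = 36.77778
882 = 17000/(1 + 36.77778·e^(−r·34)) → e^(−34r) = (19.27438 − 1)/36.77778 = 0.496886
r = −ln(0.496886)/34 = 0.69939/34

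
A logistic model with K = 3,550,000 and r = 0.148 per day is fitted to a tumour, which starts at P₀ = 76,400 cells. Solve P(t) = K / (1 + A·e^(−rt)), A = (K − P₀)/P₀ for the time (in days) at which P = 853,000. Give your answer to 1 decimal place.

A = (3550000 − 76400)/76400 = 45.46597
853000 = 3550000/(1 + 45.46597·e^(−0.148t)) → 1 + 45.46597·e^(−0.148t) = 4.16178
e^(−0.148t) = 0.069542 → t = ln(14.37986)/0.148 = 2.66583/0.148

t ≈ 18.0 days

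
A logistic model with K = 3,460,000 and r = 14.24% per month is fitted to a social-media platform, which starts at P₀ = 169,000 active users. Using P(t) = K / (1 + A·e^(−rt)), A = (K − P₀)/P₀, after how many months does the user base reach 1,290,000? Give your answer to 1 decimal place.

A = (3460000 − 169000)/169000 = 19.47337
1290000 = 3460000/(1 + 19.47337·e^(−0.1424t)) → 1 + 19.47337·e^(−0.1424t) = 2.68217
e^(−0.1424t) = 0.086383 → t = ln(11.57634)/0.1424 = 2.44896/0.1424

t ≈ 17.2 months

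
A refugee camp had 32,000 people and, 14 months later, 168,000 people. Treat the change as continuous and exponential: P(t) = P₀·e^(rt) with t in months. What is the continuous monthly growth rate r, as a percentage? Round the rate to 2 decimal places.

r ≈ 11.84% per month

168000 = 32000 · e^(r·14)
e^(14r) = 168000/32000 = 5.25
r = ln(5.25) / 14 = 1.65823 / 14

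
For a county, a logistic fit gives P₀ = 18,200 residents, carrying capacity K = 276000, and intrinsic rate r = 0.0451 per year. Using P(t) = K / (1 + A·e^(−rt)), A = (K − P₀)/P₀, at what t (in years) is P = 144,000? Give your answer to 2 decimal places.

t ≈ 60.70 years

A = (276000 − 18200)/18200 = 14.16484
144000 = 276000/(1 + 14.16484·e^(−0.0451t)) → 1 + 14.16484·e^(−0.0451t) = 1.91667
e^(−0.0451t) = 0.064714 → t = ln(15.45255)/0.0451 = 2.73777/0.0451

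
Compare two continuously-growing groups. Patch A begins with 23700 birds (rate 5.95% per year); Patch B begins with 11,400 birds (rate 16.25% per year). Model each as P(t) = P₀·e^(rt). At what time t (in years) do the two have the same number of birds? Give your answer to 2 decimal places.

t ≈ 7.11 years

23700·e^(0.0595t) = 11400·e^(0.1625t)
23700/11400 = e^((0.1625 − 0.0595)t) → ln(2.07895) = 0.103·t
t = 0.73186 / 0.103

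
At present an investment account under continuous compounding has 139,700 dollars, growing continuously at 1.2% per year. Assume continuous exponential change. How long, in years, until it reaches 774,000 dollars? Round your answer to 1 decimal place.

774000 = 139700 · e^(0.012·t)
t = ln(774000/139700) / 0.012 = ln(5.54044) / 0.012 = 1.71207 / 0.012

t ≈ 142.7 years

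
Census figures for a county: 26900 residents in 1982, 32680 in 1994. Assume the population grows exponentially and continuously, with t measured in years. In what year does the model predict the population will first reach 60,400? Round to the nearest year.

r = ln(32680/26900) / 12 = 0.19464/12 ≈ 0.01622 per year
t = ln(60400/26900) / r = 0.80886/0.01622 ≈ 49.87 years after 1982

year 2032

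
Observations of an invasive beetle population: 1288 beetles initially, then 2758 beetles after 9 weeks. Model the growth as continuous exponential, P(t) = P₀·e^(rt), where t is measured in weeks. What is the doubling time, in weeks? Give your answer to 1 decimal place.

doubling time ≈ 8.2 weeks

r = ln(2758/1288) / 9 = ln(2.1413) / 9 ≈ 0.084602 per week
doubling time = ln 2 / |r| = 0.69315 / 0.084602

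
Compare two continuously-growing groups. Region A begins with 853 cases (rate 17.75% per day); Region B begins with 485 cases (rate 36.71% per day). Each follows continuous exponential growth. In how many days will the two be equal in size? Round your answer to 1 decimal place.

853·e^(0.1775t) = 485·e^(0.3671t)
853/485 = e^((0.3671 − 0.1775)t) → ln(1.75876) = 0.1896·t
t = 0.56461 / 0.1896

t ≈ 3.0 days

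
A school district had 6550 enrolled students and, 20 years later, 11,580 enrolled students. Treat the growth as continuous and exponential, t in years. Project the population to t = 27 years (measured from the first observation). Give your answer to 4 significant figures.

r = ln(11580/6550) / 20 ≈ 0.028491 per year
P(27) = 6550 · e^(0.028491·27) = 6550 · 2.15815 ≈ 14135.86

≈ 14,140 enrolled students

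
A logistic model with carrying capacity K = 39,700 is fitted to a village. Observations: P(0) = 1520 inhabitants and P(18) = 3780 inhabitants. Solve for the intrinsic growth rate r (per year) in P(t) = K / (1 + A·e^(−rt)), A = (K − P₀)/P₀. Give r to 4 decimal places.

A = (39700 − 1520)/1520 = 25.11842
3780 = 39700/(1 + 25.11842·e^(−r·18)) → e^(−18r) = (10.50265 − 1)/25.11842 = 0.378314
r = −ln(0.378314)/18 = 0.97203/18

r ≈ 0.0540 per year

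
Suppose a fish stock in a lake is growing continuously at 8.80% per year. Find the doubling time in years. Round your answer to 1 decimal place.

doubling time ≈ 7.9 years

doubling time = ln(2) / |r| = 0.69315 / 0.088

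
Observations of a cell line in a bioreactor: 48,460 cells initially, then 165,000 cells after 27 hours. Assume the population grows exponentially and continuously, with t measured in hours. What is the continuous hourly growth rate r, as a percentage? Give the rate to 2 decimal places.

165000 = 48460 · e^(r·27)
e^(27r) = 165000/48460 = 3.40487
r = ln(3.40487) / 27 = 1.22521 / 27

r ≈ 4.54% per hour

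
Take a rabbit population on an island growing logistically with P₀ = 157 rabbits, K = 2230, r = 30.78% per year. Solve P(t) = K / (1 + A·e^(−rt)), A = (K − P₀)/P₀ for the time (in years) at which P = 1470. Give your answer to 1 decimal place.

t ≈ 10.5 years

A = (2230 − 157)/157 = 13.20382
1470 = 2230/(1 + 13.20382·e^(−0.3078t)) → 1 + 13.20382·e^(−0.3078t) = 1.51701
e^(−0.3078t) = 0.039156 → t = ln(25.53897)/0.3078 = 3.24021/0.3078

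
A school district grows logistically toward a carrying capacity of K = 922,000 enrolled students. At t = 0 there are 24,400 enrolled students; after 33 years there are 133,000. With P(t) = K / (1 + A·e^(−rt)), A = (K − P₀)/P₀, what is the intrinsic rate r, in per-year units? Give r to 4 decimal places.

r ≈ 0.0553 per year

A = (922000 − 24400)/24400 = 36.78689
133000 = 922000/(1 + 36.78689·e^(−r·33)) → e^(−33r) = (6.93233 − 1)/36.78689 = 0.161262
r = −ln(0.161262)/33 = 1.82472/33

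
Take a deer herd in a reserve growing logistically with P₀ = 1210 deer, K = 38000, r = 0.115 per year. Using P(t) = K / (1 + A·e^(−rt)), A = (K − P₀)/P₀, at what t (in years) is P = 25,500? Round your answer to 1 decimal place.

A = (38000 − 1210)/1210 = 30.40496
25500 = 38000/(1 + 30.40496·e^(−0.115t)) → 1 + 30.40496·e^(−0.115t) = 1.4902
e^(−0.115t) = 0.016122 → t = ln(62.02612)/0.115 = 4.12756/0.115

t ≈ 35.9 years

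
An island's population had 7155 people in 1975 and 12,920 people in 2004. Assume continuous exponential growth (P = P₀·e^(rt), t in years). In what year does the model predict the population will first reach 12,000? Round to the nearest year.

r = ln(12920/7155) / 29 = 0.59097/29 ≈ 0.020378 per year
t = ln(12000/7155) / r = 0.5171/0.020378 ≈ 25.38 years after 1975

year 2000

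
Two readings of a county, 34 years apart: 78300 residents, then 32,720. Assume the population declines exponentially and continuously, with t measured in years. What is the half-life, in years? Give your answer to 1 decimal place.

r = ln(32720/78300) / 34 = ln(0.41788) / 34 ≈ -0.025664 per year
half-life = ln 2 / |r| = 0.69315 / 0.025664

half-life ≈ 27.0 years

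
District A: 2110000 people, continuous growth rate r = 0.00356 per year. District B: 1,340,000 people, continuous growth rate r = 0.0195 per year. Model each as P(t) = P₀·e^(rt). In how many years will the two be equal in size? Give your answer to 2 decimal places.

2110000·e^(0.00356t) = 1340000·e^(0.0195t)
2110000/1340000 = e^((0.0195 − 0.00356)t) → ln(1.57463) = 0.01594·t
t = 0.45402 / 0.01594

t ≈ 28.48 years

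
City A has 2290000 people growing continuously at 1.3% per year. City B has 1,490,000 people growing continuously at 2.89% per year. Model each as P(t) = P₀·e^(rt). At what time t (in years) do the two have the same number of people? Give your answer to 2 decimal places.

t ≈ 27.03 years

2290000·e^(0.013t) = 1490000·e^(0.0289t)
2290000/1490000 = e^((0.0289 − 0.013)t) → ln(1.53691) = 0.0159·t
t = 0.42978 / 0.0159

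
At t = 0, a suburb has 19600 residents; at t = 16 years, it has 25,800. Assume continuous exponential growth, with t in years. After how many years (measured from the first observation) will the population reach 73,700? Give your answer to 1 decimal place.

r = ln(25800/19600) / 16 ≈ 0.017178 per year
t = ln(73700/19600) / r = 1.32447 / 0.017178 ≈ 77.104

t ≈ 77.1 years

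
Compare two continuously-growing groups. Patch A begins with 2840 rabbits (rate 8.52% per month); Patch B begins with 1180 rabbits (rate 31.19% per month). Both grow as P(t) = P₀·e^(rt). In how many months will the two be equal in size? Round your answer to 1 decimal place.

t ≈ 3.9 months

2840·e^(0.0852t) = 1180·e^(0.3119t)
2840/1180 = e^((0.3119 − 0.0852)t) → ln(2.40678) = 0.2267·t
t = 0.87829 / 0.2267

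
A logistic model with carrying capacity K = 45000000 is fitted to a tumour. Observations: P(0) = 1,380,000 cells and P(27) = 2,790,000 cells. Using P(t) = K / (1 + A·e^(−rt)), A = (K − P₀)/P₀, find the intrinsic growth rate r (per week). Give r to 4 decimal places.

A = (45000000 − 1380000)/1380000 = 31.6087
2790000 = 45000000/(1 + 31.6087·e^(−r·27)) → e^(−27r) = (16.12903 − 1)/31.6087 = 0.478635
r = −ln(0.478635)/27 = 0.73682/27

r ≈ 0.0273 per week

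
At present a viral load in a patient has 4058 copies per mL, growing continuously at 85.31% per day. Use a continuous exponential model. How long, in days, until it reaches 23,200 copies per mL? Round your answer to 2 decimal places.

23200 = 4058 · e^(0.8531·t)
t = ln(23200/4058) / 0.8531 = ln(5.7171) / 0.8531 = 1.74346 / 0.8531

t ≈ 2.04 days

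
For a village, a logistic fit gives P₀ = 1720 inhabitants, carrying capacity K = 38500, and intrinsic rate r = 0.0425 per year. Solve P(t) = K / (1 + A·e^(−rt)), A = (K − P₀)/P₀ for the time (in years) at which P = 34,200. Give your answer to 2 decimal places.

t ≈ 120.85 years

A = (38500 − 1720)/1720 = 21.38372
34200 = 38500/(1 + 21.38372·e^(−0.0425t)) → 1 + 21.38372·e^(−0.0425t) = 1.12573
e^(−0.0425t) = 0.00588 → t = ln(170.07518)/0.0425 = 5.13624/0.0425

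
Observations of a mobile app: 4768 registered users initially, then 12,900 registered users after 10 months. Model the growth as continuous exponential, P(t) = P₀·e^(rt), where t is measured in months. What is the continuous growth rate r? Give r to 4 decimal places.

r ≈ 0.0995 per month

12900 = 4768 · e^(r·10)
e^(10r) = 12900/4768 = 2.70554
r = ln(2.70554) / 10 = 0.9953 / 10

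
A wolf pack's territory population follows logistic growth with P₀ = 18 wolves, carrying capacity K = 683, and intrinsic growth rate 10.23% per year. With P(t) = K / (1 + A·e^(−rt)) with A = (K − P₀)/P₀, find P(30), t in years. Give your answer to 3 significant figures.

A = (683 − 18)/18 = 36.94444
P(30) = 683 / (1 + 36.94444·e^(−0.1023·30)) = 683 / (1 + 36.94444·0.046468)
= 683 / 2.71672 ≈ 251.41

≈ 251 wolves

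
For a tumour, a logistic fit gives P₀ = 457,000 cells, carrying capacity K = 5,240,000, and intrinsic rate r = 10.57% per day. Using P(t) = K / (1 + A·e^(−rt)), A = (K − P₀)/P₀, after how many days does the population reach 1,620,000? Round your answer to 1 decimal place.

t ≈ 14.6 days

A = (5240000 − 457000)/457000 = 10.46608
1620000 = 5240000/(1 + 10.46608·e^(−0.1057t)) → 1 + 10.46608·e^(−0.1057t) = 3.23457
e^(−0.1057t) = 0.213506 → t = ln(4.68372)/0.1057 = 1.54409/0.1057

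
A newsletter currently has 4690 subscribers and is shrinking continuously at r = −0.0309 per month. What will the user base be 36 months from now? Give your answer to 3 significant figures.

≈ 1,540 subscribers

P(36) = 4690 · e^(-0.0309·36) = 4690 · e^(-1.1124)
= 4690 · 0.32877 ≈ 1541.93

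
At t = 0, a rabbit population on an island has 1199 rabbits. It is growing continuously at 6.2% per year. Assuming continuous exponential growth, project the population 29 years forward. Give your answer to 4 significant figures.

P(29) = 1199 · e^(0.062·29) = 1199 · e^(1.798)
= 1199 · 6.03756 ≈ 7239.03

≈ 7,239 rabbits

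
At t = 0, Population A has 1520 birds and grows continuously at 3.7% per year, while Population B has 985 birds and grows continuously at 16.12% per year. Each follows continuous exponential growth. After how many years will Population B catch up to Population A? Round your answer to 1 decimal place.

1520·e^(0.037t) = 985·e^(0.1612t)
1520/985 = e^((0.1612 − 0.037)t) → ln(1.54315) = 0.1242·t
t = 0.43382 / 0.1242

t ≈ 3.5 years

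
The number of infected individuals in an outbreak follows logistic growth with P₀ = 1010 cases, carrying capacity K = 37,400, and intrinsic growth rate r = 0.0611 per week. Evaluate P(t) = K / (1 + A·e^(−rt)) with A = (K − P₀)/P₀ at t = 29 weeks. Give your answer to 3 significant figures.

≈ 5,250 cases

A = (37400 − 1010)/1010 = 36.0297
P(29) = 37400 / (1 + 36.0297·e^(−0.0611·29)) = 37400 / (1 + 36.0297·0.17001)
= 37400 / 7.1254 ≈ 5248.83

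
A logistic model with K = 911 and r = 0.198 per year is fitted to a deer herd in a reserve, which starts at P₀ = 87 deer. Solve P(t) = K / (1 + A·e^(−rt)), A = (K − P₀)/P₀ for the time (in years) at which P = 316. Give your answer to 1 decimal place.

A = (911 − 87)/87 = 9.47126
316 = 911/(1 + 9.47126·e^(−0.198t)) → 1 + 9.47126·e^(−0.198t) = 2.88291
e^(−0.198t) = 0.198803 → t = ln(5.03012)/0.198 = 1.61544/0.198

t ≈ 8.2 years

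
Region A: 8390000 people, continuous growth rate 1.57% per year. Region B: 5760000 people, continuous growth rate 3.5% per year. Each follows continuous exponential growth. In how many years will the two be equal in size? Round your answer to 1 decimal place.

8390000·e^(0.0157t) = 5760000·e^(0.035t)
8390000/5760000 = e^((0.035 − 0.0157)t) → ln(1.4566) = 0.0193·t
t = 0.3761 / 0.0193

t ≈ 19.5 years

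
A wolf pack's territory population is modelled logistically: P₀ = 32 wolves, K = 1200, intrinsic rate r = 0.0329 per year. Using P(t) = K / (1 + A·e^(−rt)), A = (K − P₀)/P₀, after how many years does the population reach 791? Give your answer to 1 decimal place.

t ≈ 129.4 years

A = (1200 − 32)/32 = 36.5
791 = 1200/(1 + 36.5·e^(−0.0329t)) → 1 + 36.5·e^(−0.0329t) = 1.51707
e^(−0.0329t) = 0.014166 → t = ln(70.59046)/0.0329 = 4.2569/0.0329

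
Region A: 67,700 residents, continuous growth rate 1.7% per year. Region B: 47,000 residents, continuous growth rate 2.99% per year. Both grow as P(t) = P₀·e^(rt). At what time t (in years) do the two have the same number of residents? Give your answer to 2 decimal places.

t ≈ 28.29 years

67700·e^(0.017t) = 47000·e^(0.0299t)
67700/47000 = e^((0.0299 − 0.017)t) → ln(1.44043) = 0.0129·t
t = 0.36494 / 0.0129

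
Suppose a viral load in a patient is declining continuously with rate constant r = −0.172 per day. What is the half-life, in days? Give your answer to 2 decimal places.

half-life = ln(2) / |r| = 0.69315 / 0.172

half-life ≈ 4.03 days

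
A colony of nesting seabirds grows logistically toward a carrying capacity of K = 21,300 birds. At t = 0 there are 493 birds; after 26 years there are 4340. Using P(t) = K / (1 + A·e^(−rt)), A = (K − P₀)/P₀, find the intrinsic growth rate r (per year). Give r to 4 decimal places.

A = (21300 − 493)/493 = 42.20487
4340 = 21300/(1 + 42.20487·e^(−r·26)) → e^(−26r) = (4.90783 − 1)/42.20487 = 0.092592
r = −ln(0.092592)/26 = 2.37955/26

r ≈ 0.0915 per year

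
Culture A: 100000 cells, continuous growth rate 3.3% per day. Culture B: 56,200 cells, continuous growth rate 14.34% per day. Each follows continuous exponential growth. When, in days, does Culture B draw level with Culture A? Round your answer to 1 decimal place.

t ≈ 5.2 days

100000·e^(0.033t) = 56200·e^(0.1434t)
100000/56200 = e^((0.1434 − 0.033)t) → ln(1.77936) = 0.1104·t
t = 0.57625 / 0.1104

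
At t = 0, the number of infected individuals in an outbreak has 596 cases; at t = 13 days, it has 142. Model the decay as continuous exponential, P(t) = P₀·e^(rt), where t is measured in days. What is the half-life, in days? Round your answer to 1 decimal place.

half-life ≈ 6.3 days

r = ln(142/596) / 13 = ln(0.23826) / 13 ≈ -0.11034 per day
half-life = ln 2 / |r| = 0.69315 / 0.11034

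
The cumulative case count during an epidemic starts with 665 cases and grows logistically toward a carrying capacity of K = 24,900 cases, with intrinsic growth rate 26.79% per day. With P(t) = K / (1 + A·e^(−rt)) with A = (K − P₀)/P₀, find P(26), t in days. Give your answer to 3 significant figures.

≈ 24,100 cases

A = (24900 − 665)/665 = 36.44361
P(26) = 24900 / (1 + 36.44361·e^(−0.2679·26)) = 24900 / (1 + 36.44361·0.000944)
= 24900 / 1.0344 ≈ 24071.87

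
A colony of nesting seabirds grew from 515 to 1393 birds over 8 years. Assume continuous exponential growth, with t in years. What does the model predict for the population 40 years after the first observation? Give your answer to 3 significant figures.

≈ 74,600 birds

r = ln(1393/515) / 8 ≈ 0.124381 per year
P(40) = 515 · e^(0.124381·40) = 515 · 144.78362 ≈ 74563.57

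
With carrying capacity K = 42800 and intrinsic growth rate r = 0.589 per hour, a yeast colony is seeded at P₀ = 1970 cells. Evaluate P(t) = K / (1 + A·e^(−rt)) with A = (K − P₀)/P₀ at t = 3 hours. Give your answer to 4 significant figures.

≈ 9,425 cells

A = (42800 − 1970)/1970 = 20.72589
P(3) = 42800 / (1 + 20.72589·e^(−0.589·3)) = 42800 / (1 + 20.72589·0.170845)
= 42800 / 4.54091 ≈ 9425.42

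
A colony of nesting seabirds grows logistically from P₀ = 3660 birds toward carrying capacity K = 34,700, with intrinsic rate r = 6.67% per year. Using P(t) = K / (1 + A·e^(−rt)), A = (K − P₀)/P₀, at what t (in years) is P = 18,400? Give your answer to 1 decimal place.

t ≈ 33.9 years

A = (34700 − 3660)/3660 = 8.48087
18400 = 34700/(1 + 8.48087·e^(−0.0667t)) → 1 + 8.48087·e^(−0.0667t) = 1.88587
e^(−0.0667t) = 0.104455 → t = ln(9.5735)/0.0667 = 2.259/0.0667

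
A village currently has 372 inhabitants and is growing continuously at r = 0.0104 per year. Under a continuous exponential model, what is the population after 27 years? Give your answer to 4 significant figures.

≈ 492.6 inhabitants

P(27) = 372 · e^(0.0104·27) = 372 · e^(0.2808)
= 372 · 1.32419 ≈ 492.6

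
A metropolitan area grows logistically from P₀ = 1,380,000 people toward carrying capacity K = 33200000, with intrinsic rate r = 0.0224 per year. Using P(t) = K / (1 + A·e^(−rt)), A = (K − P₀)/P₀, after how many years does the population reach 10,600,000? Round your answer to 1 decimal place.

A = (33200000 − 1380000)/1380000 = 23.05797
10600000 = 33200000/(1 + 23.05797·e^(−0.0224t)) → 1 + 23.05797·e^(−0.0224t) = 3.13208
e^(−0.0224t) = 0.092466 → t = ln(10.8148)/0.0224 = 2.38092/0.0224

t ≈ 106.3 years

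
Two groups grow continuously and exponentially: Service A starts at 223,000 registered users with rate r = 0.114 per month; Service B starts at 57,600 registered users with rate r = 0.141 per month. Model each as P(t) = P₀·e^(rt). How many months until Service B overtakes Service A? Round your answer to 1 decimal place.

223000·e^(0.114t) = 57600·e^(0.141t)
223000/57600 = e^((0.141 − 0.114)t) → ln(3.87153) = 0.027·t
t = 1.35365 / 0.027

t ≈ 50.1 months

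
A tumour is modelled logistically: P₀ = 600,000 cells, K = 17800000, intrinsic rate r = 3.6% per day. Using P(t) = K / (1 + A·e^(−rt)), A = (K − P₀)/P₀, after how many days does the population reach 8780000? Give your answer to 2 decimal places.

A = (17800000 − 600000)/600000 = 28.66667
8780000 = 17800000/(1 + 28.66667·e^(−0.036t)) → 1 + 28.66667·e^(−0.036t) = 2.02733
e^(−0.036t) = 0.035837 → t = ln(27.90392)/0.036 = 3.32877/0.036

t ≈ 92.47 days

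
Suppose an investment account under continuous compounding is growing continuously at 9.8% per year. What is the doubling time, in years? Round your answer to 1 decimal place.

doubling time = ln(2) / |r| = 0.69315 / 0.098

doubling time ≈ 7.1 years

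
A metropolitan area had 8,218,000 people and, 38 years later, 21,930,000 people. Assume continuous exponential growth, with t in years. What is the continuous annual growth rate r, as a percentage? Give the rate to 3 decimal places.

21930000 = 8218000 · e^(r·38)
e^(38r) = 21930000/8218000 = 2.66853
r = ln(2.66853) / 38 = 0.98153 / 38

r ≈ 2.583% per year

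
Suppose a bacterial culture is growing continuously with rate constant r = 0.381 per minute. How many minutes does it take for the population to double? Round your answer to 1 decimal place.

doubling time ≈ 1.8 minutes

doubling time = ln(2) / |r| = 0.69315 / 0.381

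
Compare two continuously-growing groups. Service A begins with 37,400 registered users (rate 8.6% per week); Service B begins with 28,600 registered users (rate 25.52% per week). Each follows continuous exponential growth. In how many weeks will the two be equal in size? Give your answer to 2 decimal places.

37400·e^(0.086t) = 28600·e^(0.2552t)
37400/28600 = e^((0.2552 − 0.086)t) → ln(1.30769) = 0.1692·t
t = 0.26826 / 0.1692

t ≈ 1.59 weeks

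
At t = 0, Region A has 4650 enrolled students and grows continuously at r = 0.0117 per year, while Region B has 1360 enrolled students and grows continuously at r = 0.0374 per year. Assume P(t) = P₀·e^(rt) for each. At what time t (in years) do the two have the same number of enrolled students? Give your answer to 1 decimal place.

4650·e^(0.0117t) = 1360·e^(0.0374t)
4650/1360 = e^((0.0374 − 0.0117)t) → ln(3.41912) = 0.0257·t
t = 1.22938 / 0.0257

t ≈ 47.8 years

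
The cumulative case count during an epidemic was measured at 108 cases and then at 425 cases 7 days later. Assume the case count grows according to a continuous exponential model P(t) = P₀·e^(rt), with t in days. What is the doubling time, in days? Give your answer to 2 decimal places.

r = ln(425/108) / 7 = ln(3.93519) / 7 ≈ 0.195708 per day
doubling time = ln 2 / |r| = 0.69315 / 0.195708

doubling time ≈ 3.54 days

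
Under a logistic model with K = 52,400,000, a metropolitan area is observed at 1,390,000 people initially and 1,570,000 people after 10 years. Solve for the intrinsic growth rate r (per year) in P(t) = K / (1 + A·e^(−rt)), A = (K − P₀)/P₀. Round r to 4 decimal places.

A = (52400000 − 1390000)/1390000 = 36.69784
1570000 = 52400000/(1 + 36.69784·e^(−r·10)) → e^(−10r) = (33.3758 − 1)/36.69784 = 0.882226
r = −ln(0.882226)/10 = 0.12531/10

r ≈ 0.0125 per year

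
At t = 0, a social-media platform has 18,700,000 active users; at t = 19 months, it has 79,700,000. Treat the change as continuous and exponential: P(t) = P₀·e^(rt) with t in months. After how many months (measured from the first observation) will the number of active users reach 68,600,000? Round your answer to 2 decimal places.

t ≈ 17.03 months

r = ln(79700000/18700000) / 19 ≈ 0.076302 per month
t = ln(68600000/18700000) / r = 1.29977 / 0.076302 ≈ 17.034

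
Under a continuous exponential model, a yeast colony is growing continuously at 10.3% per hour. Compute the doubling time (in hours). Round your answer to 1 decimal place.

doubling time = ln(2) / |r| = 0.69315 / 0.103

doubling time ≈ 6.7 hours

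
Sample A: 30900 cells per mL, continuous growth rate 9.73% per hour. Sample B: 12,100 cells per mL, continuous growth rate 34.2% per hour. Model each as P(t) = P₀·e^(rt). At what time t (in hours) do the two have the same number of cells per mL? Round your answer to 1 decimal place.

t ≈ 3.8 hours

30900·e^(0.0973t) = 12100·e^(0.342t)
30900/12100 = e^((0.342 − 0.0973)t) → ln(2.55372) = 0.2447·t
t = 0.93755 / 0.2447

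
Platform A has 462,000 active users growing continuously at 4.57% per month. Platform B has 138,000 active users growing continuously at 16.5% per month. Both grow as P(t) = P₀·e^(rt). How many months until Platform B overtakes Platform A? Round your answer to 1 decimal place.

462000·e^(0.0457t) = 138000·e^(0.165t)
462000/138000 = e^((0.165 − 0.0457)t) → ln(3.34783) = 0.1193·t
t = 1.20831 / 0.1193

t ≈ 10.1 months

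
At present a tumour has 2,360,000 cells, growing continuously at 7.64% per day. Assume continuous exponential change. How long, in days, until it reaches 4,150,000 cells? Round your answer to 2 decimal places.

t ≈ 7.39 days

4150000 = 2360000 · e^(0.0764·t)
t = ln(4150000/2360000) / 0.0764 = ln(1.75847) / 0.0764 = 0.56445 / 0.0764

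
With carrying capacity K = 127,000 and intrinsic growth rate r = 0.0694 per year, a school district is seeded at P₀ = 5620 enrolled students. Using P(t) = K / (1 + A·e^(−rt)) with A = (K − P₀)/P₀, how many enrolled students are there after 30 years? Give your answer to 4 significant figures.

A = (127000 − 5620)/5620 = 21.59786
P(30) = 127000 / (1 + 21.59786·e^(−0.0694·30)) = 127000 / (1 + 21.59786·0.124681)
= 127000 / 3.69283 ≈ 34390.92

≈ 34,390 enrolled students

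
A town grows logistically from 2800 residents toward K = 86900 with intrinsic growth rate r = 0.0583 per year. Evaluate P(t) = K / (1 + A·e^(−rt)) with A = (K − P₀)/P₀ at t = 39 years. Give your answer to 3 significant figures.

≈ 21,200 residents

A = (86900 − 2800)/2800 = 30.03571
P(39) = 86900 / (1 + 30.03571·e^(−0.0583·39)) = 86900 / (1 + 30.03571·0.102931)
= 86900 / 4.0916 ≈ 21238.66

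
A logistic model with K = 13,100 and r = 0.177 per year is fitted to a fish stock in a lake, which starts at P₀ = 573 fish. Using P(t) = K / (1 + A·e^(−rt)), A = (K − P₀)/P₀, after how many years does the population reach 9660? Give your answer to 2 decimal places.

t ≈ 23.26 years

A = (13100 − 573)/573 = 21.86213
9660 = 13100/(1 + 21.86213·e^(−0.177t)) → 1 + 21.86213·e^(−0.177t) = 1.35611
e^(−0.177t) = 0.016289 → t = ln(61.39191)/0.177 = 4.11728/0.177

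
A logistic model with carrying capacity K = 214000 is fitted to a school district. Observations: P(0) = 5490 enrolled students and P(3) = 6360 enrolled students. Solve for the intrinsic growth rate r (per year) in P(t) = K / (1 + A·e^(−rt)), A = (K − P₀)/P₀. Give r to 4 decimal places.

r ≈ 0.0504 per year

A = (214000 − 5490)/5490 = 37.97996
6360 = 214000/(1 + 37.97996·e^(−r·3)) → e^(−3r) = (33.6478 − 1)/37.97996 = 0.859606
r = −ln(0.859606)/3 = 0.15128/3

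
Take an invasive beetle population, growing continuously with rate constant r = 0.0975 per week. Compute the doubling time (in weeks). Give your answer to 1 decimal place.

doubling time ≈ 7.1 weeks

doubling time = ln(2) / |r| = 0.69315 / 0.0975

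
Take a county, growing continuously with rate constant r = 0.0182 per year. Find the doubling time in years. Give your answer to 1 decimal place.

doubling time ≈ 38.1 years

doubling time = ln(2) / |r| = 0.69315 / 0.0182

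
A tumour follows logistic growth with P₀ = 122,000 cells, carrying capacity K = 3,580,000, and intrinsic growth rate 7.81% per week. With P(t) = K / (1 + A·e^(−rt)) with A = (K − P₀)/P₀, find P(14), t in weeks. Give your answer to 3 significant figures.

≈ 341,000 cells

A = (3580000 − 122000)/122000 = 28.34426
P(14) = 3580000 / (1 + 28.34426·e^(−0.0781·14)) = 3580000 / (1 + 28.34426·0.335075)
= 3580000 / 10.49746 ≈ 341034.81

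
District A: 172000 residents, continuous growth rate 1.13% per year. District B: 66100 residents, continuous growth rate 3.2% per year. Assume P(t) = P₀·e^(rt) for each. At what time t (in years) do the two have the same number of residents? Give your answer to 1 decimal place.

172000·e^(0.0113t) = 66100·e^(0.032t)
172000/66100 = e^((0.032 − 0.0113)t) → ln(2.60212) = 0.0207·t
t = 0.95633 / 0.0207

t ≈ 46.2 years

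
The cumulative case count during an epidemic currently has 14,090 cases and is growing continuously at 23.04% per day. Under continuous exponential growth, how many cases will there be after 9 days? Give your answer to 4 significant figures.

≈ 112,100 cases

P(9) = 14090 · e^(0.2304·9) = 14090 · e^(2.0736)
= 14090 · 7.9534 ≈ 112063.46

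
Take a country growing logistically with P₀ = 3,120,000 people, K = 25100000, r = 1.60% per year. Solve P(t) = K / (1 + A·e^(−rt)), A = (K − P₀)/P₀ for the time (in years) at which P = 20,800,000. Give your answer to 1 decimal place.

t ≈ 220.5 years

A = (25100000 − 3120000)/3120000 = 7.04487
20800000 = 25100000/(1 + 7.04487·e^(−0.016t)) → 1 + 7.04487·e^(−0.016t) = 1.20673
e^(−0.016t) = 0.029345 → t = ln(34.07752)/0.016 = 3.52864/0.016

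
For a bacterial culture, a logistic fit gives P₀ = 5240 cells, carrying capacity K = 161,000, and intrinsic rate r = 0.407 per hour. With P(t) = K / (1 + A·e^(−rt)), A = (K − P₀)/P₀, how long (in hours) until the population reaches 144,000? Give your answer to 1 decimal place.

A = (161000 − 5240)/5240 = 29.72519
144000 = 161000/(1 + 29.72519·e^(−0.407t)) → 1 + 29.72519·e^(−0.407t) = 1.11806
e^(−0.407t) = 0.003972 → t = ln(251.78985)/0.407 = 5.52859/0.407

t ≈ 13.6 hours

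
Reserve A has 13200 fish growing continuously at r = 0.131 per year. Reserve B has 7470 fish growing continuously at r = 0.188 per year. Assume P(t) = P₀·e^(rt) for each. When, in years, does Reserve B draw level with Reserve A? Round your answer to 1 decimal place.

t ≈ 10.0 years

13200·e^(0.131t) = 7470·e^(0.188t)
13200/7470 = e^((0.188 − 0.131)t) → ln(1.76707) = 0.057·t
t = 0.56932 / 0.057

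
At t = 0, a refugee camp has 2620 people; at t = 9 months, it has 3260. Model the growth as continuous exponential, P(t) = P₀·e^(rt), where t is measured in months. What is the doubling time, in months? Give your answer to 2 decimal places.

doubling time ≈ 28.54 months

r = ln(3260/2620) / 9 = ln(1.24427) / 9 ≈ 0.024284 per month
doubling time = ln 2 / |r| = 0.69315 / 0.024284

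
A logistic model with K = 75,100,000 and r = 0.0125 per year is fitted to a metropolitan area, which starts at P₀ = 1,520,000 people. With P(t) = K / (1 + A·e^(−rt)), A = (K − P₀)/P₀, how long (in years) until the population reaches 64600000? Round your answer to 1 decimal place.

A = (75100000 − 1520000)/1520000 = 48.40789
64600000 = 75100000/(1 + 48.40789·e^(−0.0125t)) → 1 + 48.40789·e^(−0.0125t) = 1.16254
e^(−0.0125t) = 0.003358 → t = ln(297.82381)/0.0125 = 5.6965/0.0125

t ≈ 455.7 years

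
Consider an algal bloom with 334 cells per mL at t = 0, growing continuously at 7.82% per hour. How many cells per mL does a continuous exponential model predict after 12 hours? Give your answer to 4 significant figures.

P(12) = 334 · e^(0.0782·12) = 334 · e^(0.9384)
= 334 · 2.55589 ≈ 853.67

≈ 853.7 cells per mL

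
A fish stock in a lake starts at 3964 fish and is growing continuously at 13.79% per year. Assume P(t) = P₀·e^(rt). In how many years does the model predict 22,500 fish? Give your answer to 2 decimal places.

t ≈ 12.59 years

22500 = 3964 · e^(0.1379·t)
t = ln(22500/3964) / 0.1379 = ln(5.67608) / 0.1379 = 1.73626 / 0.1379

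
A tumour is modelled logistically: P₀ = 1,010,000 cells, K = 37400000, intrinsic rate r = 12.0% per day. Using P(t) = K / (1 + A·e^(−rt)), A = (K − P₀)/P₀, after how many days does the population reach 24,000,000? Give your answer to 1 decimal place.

A = (37400000 − 1010000)/1010000 = 36.0297
24000000 = 37400000/(1 + 36.0297·e^(−0.12t)) → 1 + 36.0297·e^(−0.12t) = 1.55833
e^(−0.12t) = 0.015496 → t = ln(64.53081)/0.12 = 4.16714/0.12

t ≈ 34.7 days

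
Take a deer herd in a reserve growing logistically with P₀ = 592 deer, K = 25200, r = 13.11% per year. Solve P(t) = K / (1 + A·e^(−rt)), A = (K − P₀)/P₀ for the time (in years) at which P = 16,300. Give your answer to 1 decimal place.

t ≈ 33.0 years

A = (25200 − 592)/592 = 41.56757
16300 = 25200/(1 + 41.56757·e^(−0.1311t)) → 1 + 41.56757·e^(−0.1311t) = 1.54601
e^(−0.1311t) = 0.013136 → t = ln(76.12937)/0.1311 = 4.33243/0.1311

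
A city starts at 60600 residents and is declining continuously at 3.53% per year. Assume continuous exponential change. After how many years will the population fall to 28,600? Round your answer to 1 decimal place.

t ≈ 21.3 years

28600 = 60600 · e^(-0.0353·t)
t = ln(28600/60600) / -0.0353 = ln(0.47195) / -0.0353 = -0.75089 / -0.0353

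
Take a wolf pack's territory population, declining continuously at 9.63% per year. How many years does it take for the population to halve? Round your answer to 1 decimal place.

half-life = ln(2) / |r| = 0.69315 / 0.0963

half-life ≈ 7.2 years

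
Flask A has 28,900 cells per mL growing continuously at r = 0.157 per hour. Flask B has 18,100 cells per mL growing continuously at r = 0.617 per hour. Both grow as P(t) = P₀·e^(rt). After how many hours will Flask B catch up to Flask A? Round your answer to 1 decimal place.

28900·e^(0.157t) = 18100·e^(0.617t)
28900/18100 = e^((0.617 − 0.157)t) → ln(1.59669) = 0.46·t
t = 0.46793 / 0.46

t ≈ 1.0 hours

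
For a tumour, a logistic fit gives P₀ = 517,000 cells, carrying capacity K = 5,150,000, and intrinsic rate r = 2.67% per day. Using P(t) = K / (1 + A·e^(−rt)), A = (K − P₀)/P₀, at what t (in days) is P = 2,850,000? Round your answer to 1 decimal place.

t ≈ 90.2 days

A = (5150000 − 517000)/517000 = 8.96132
2850000 = 5150000/(1 + 8.96132·e^(−0.0267t)) → 1 + 8.96132·e^(−0.0267t) = 1.80702
e^(−0.0267t) = 0.090056 → t = ln(11.10424)/0.0267 = 2.40733/0.0267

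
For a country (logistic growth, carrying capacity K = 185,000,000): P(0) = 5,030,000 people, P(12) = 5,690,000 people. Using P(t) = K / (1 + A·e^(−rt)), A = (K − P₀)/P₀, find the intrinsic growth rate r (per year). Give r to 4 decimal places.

r ≈ 0.0106 per year

A = (185000000 − 5030000)/5030000 = 35.77932
5690000 = 185000000/(1 + 35.77932·e^(−r·12)) → e^(−12r) = (32.51318 − 1)/35.77932 = 0.880765
r = −ln(0.880765)/12 = 0.12696/12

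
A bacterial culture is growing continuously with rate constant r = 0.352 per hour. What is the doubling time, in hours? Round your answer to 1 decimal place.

doubling time = ln(2) / |r| = 0.69315 / 0.352

doubling time ≈ 2.0 hours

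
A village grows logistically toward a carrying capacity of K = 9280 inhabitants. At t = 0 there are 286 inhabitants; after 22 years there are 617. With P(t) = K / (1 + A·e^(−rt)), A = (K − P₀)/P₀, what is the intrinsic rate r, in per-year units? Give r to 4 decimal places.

r ≈ 0.0367 per year

A = (9280 − 286)/286 = 31.44755
617 = 9280/(1 + 31.44755·e^(−r·22)) → e^(−22r) = (15.04052 − 1)/31.44755 = 0.446474
r = −ln(0.446474)/22 = 0.80637/22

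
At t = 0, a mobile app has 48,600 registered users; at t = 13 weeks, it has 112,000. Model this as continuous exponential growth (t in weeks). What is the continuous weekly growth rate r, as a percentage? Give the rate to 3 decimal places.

112000 = 48600 · e^(r·13)
e^(13r) = 112000/48600 = 2.30453
r = ln(2.30453) / 13 = 0.83488 / 13

r ≈ 6.422% per week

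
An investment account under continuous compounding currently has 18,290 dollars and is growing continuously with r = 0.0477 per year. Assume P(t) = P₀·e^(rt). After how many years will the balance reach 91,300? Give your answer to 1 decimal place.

91300 = 18290 · e^(0.0477·t)
t = ln(91300/18290) / 0.0477 = ln(4.9918) / 0.0477 = 1.6078 / 0.0477

t ≈ 33.7 years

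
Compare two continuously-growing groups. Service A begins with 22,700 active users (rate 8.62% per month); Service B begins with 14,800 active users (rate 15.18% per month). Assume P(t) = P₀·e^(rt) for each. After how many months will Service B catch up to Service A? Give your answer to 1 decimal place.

t ≈ 6.5 months

22700·e^(0.0862t) = 14800·e^(0.1518t)
22700/14800 = e^((0.1518 − 0.0862)t) → ln(1.53378) = 0.0656·t
t = 0.42774 / 0.0656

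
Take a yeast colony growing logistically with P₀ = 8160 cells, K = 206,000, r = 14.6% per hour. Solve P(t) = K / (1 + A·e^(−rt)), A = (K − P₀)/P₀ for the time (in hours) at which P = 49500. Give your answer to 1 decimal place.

t ≈ 14.0 hours

A = (206000 − 8160)/8160 = 24.2451
49500 = 206000/(1 + 24.2451·e^(−0.146t)) → 1 + 24.2451·e^(−0.146t) = 4.16162
e^(−0.146t) = 0.130402 → t = ln(7.66858)/0.146 = 2.03713/0.146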